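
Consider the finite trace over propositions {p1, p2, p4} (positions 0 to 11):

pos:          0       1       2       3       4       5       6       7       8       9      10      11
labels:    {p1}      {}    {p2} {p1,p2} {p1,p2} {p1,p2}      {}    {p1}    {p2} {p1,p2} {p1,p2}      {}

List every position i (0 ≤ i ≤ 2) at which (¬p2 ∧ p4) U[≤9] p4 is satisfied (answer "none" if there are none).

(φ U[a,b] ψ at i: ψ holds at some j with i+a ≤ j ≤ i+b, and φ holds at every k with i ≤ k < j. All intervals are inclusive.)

none

Evaluate at each i in [0,2]:
  i=0: ✗ (no rhs in [0,9])
  i=1: ✗ (no rhs in [1,10])
  i=2: ✗ (no rhs in [2,11])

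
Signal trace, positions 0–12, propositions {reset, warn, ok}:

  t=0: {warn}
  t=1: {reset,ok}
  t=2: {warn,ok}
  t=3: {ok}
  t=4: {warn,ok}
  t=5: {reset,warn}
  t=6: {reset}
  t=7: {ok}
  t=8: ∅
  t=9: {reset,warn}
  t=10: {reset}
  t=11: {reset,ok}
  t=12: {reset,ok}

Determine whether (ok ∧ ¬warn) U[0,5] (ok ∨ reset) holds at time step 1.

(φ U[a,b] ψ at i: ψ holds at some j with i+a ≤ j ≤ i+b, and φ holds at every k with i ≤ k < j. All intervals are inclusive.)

True

Need some j in [1,6] with (ok ∨ reset), and (ok ∧ ¬warn) at every k in [1,j-1].
  j=1: (ok ∨ reset) holds; no prefix to check → satisfied.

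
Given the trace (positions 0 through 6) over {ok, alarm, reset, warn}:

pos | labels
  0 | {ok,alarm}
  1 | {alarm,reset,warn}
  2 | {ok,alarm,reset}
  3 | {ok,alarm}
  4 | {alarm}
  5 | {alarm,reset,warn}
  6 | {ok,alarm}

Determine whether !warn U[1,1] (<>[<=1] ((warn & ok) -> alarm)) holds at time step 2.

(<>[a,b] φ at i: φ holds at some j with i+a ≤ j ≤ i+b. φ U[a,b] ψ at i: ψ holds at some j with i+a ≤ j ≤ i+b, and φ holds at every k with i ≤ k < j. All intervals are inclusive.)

True

Need some j in [3,3] with <>[<=1] ((warn & ok) -> alarm), and !warn at every k in [2,j-1].
  j=3: <>[<=1] ((warn & ok) -> alarm) holds; !warn holds at every k in [2,2] → satisfied.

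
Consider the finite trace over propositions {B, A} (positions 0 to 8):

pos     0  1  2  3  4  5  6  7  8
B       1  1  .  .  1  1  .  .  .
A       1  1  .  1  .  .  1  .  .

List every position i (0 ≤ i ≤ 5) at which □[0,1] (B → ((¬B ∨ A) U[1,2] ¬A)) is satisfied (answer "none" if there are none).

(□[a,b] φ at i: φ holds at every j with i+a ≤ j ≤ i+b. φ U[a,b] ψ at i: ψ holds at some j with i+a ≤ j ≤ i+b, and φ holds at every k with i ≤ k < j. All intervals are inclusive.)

0, 1, 2

Evaluate at each i in [0,5]:
  i=0: ✓ (all of [0,1])
  i=1: ✓ (all of [1,2])
  i=2: ✓ (all of [2,3])
  i=3: ✗ (fails at j=4)
  i=4: ✗ (fails at j=4)
  i=5: ✗ (fails at j=5)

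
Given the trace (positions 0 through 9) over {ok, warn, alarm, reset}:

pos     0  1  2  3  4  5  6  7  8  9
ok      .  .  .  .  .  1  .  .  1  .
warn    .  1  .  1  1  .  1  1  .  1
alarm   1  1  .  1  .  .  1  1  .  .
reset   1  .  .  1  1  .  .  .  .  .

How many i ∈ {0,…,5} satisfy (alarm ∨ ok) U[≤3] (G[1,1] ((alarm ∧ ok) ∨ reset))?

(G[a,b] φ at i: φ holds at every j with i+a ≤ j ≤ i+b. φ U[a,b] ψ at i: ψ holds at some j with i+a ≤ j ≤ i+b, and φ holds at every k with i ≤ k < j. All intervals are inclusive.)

Evaluate at each i in [0,5]:
  i=0: ✓ (rhs at j=2; lhs holds on [0,1])
  i=1: ✓ (rhs at j=2; lhs holds on [1,1])
  i=2: ✓ (rhs at j=2)
  i=3: ✓ (rhs at j=3)
  i=4: ✗ (no rhs in [4,7])
  i=5: ✗ (no rhs in [5,8])
Positions where it holds: {0, 1, 2, 3} → 4.

4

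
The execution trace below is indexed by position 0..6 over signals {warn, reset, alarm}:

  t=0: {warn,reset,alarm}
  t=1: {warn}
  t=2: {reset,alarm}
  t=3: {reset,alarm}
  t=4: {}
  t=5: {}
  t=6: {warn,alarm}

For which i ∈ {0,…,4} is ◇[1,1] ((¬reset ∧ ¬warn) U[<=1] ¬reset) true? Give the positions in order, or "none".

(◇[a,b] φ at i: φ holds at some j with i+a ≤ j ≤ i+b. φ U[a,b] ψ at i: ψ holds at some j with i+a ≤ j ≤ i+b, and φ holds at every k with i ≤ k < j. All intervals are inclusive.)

Evaluate at each i in [0,4]:
  i=0: ✓ (witness j=1)
  i=1: ✗ (none in [2,2])
  i=2: ✗ (none in [3,3])
  i=3: ✓ (witness j=4)
  i=4: ✓ (witness j=5)

0, 3, 4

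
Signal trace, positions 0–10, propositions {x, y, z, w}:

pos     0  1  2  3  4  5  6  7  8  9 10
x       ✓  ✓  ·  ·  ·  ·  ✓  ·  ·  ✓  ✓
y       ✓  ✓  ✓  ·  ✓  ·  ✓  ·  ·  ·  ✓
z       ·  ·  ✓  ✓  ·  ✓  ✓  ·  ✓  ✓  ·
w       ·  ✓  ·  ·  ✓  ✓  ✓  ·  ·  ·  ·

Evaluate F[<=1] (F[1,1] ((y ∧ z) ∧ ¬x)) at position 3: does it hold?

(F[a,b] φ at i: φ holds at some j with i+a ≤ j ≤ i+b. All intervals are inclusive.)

Check F[1,1] ((y ∧ z) ∧ ¬x) at each j in [3,4]:
  j=3: fails (none in [4,4])
  j=4: fails (none in [5,5])
No position in the window satisfies it → formula fails.

Does not hold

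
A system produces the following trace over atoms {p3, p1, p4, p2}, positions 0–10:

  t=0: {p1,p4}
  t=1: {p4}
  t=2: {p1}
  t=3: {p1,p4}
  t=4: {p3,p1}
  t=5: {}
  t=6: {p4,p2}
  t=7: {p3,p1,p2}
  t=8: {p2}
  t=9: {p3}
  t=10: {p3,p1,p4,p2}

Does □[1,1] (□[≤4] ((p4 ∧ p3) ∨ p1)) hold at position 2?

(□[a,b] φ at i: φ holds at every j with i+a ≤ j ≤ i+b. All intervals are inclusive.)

False

Check □[≤4] ((p4 ∧ p3) ∨ p1) at every j in [3,3]:
  j=3: fails at 5
Fails at j=3 → formula fails.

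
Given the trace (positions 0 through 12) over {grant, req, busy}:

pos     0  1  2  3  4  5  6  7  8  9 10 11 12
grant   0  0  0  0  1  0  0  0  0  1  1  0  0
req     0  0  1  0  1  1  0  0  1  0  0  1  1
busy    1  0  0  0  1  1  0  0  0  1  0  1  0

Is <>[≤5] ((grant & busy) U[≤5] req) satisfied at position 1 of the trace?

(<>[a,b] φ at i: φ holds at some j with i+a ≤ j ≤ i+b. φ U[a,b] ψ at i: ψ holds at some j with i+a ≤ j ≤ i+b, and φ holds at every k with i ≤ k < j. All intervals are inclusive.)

Check ((grant & busy) U[≤5] req) at each j in [1,6]:
  j=1: fails
  j=2: holds
  j=3: fails
  j=4: holds
  j=5: holds
  j=6: fails
Found at j=2 → formula holds.

Yes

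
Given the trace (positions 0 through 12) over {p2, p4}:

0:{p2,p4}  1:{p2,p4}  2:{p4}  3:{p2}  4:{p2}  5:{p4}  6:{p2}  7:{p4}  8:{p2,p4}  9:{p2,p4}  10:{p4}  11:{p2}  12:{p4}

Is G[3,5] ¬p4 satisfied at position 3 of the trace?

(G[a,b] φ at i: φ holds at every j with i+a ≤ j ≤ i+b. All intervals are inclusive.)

Check ¬p4 at every j in [6,8]:
  j=6: true
  j=7: false
  j=8: false
Fails at j=7 → formula fails.

False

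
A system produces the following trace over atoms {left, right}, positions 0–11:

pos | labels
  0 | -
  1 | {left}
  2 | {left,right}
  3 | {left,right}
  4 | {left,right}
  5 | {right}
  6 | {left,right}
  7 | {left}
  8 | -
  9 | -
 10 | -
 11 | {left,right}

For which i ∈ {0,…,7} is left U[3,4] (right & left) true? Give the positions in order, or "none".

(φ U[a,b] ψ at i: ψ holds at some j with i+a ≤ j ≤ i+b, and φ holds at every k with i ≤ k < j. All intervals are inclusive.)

1

Evaluate at each i in [0,7]:
  i=0: ✗ (lhs fails at k=0 before rhs at j=3)
  i=1: ✓ (rhs at j=4; lhs holds on [1,3])
  i=2: ✗ (lhs fails at k=5 before rhs at j=6)
  i=3: ✗ (lhs fails at k=5 before rhs at j=6)
  i=4: ✗ (no rhs in [7,8])
  i=5: ✗ (no rhs in [8,9])
  i=6: ✗ (no rhs in [9,10])
  i=7: ✗ (lhs fails at k=8 before rhs at j=11)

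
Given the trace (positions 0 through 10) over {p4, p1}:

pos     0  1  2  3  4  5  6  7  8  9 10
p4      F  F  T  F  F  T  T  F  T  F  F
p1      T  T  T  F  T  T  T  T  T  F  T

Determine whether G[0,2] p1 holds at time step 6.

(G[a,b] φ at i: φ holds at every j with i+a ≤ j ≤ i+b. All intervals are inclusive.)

Holds

Check p1 at every j in [6,8]:
  j=6: true
  j=7: true
  j=8: true
All positions satisfy it → formula holds.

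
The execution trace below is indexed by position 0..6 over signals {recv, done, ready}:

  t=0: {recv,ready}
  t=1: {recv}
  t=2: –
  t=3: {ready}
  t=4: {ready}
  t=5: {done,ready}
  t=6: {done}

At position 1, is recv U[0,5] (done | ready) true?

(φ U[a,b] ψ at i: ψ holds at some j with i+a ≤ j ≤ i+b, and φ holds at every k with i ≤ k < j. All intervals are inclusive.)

Need some j in [1,6] with (done | ready), and recv at every k in [1,j-1].
  j=1: (done | ready) false.
  j=2: (done | ready) false.
  j=3: (done | ready) holds, but recv fails at k=2 → not this j.
  j=4: (done | ready) holds, but recv fails at k=2 → not this j.
  j=5: (done | ready) holds, but recv fails at k=2 → not this j.
  j=6: (done | ready) holds, but recv fails at k=2 → not this j.
No j in the window works → until fails.

False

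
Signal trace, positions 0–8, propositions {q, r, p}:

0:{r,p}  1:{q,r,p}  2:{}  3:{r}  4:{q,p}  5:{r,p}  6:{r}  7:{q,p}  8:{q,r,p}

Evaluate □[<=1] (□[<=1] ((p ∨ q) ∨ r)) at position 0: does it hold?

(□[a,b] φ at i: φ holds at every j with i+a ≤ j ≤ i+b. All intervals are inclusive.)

Does not hold

Check □[<=1] ((p ∨ q) ∨ r) at every j in [0,1]:
  j=0: holds on [0,1]
  j=1: fails at 2
Fails at j=1 → formula fails.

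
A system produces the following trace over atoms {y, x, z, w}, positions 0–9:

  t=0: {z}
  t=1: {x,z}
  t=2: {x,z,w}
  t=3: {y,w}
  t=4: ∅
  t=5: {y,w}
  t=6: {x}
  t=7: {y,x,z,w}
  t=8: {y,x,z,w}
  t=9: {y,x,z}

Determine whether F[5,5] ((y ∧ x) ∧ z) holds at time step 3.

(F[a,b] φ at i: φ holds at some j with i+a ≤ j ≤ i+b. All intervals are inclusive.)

Holds

Check ((y ∧ x) ∧ z) at each j in [8,8]:
  j=8: true
Found at j=8 → formula holds.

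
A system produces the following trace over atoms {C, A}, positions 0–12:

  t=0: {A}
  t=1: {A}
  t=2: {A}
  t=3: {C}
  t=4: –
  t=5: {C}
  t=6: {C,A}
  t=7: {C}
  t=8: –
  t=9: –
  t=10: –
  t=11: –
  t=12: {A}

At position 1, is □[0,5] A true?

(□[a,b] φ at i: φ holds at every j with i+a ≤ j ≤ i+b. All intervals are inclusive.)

False

Check A at every j in [1,6]:
  j=1: true
  j=2: true
  j=3: false
  j=4: false
  j=5: false
  j=6: true
Fails at j=3 → formula fails.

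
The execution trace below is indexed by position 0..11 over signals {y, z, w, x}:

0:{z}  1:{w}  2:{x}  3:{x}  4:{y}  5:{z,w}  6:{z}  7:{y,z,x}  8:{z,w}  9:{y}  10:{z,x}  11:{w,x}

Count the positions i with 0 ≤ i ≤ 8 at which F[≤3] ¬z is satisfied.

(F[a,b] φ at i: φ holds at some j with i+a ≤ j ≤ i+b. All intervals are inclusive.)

8

Evaluate at each i in [0,8]:
  i=0: ✓ (witness j=1)
  i=1: ✓ (witness j=1)
  i=2: ✓ (witness j=2)
  i=3: ✓ (witness j=3)
  i=4: ✓ (witness j=4)
  i=5: ✗ (none in [5,8])
  i=6: ✓ (witness j=9)
  i=7: ✓ (witness j=9)
  i=8: ✓ (witness j=9)
Positions where it holds: {0, 1, 2, 3, 4, 6, 7, 8} → 8.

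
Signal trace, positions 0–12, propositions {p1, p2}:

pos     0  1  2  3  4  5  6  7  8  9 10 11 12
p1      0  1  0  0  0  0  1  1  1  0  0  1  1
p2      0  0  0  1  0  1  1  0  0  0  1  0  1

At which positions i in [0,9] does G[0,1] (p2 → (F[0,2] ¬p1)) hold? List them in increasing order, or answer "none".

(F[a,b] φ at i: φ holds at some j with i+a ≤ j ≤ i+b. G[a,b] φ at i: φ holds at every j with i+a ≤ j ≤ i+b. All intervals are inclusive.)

Evaluate at each i in [0,9]:
  i=0: ✓ (all of [0,1])
  i=1: ✓ (all of [1,2])
  i=2: ✓ (all of [2,3])
  i=3: ✓ (all of [3,4])
  i=4: ✓ (all of [4,5])
  i=5: ✗ (fails at j=6)
  i=6: ✗ (fails at j=6)
  i=7: ✓ (all of [7,8])
  i=8: ✓ (all of [8,9])
  i=9: ✓ (all of [9,10])

0, 1, 2, 3, 4, 7, 8, 9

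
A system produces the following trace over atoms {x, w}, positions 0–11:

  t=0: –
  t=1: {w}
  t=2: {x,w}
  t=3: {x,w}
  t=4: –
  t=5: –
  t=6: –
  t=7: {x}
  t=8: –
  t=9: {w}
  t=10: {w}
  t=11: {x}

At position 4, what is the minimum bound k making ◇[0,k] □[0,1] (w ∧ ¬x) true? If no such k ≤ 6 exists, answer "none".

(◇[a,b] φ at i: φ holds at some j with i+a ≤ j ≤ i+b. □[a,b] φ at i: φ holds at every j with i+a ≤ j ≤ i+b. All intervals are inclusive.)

Scan j = 4,5,… for □[0,1] (w ∧ ¬x):
  j=4: fails
  j=5: fails
  j=6: fails
  j=7: fails
  j=8: fails
  j=9: holds
First hit at j=9, so smallest k = 9-4 = 5.

5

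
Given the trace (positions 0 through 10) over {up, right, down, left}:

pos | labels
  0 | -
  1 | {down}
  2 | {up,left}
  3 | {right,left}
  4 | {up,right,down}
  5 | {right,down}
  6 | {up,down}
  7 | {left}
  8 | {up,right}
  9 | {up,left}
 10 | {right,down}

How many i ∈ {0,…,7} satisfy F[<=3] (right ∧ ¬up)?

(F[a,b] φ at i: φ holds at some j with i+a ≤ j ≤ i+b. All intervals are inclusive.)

7

Evaluate at each i in [0,7]:
  i=0: ✓ (witness j=3)
  i=1: ✓ (witness j=3)
  i=2: ✓ (witness j=3)
  i=3: ✓ (witness j=3)
  i=4: ✓ (witness j=5)
  i=5: ✓ (witness j=5)
  i=6: ✗ (none in [6,9])
  i=7: ✓ (witness j=10)
Positions where it holds: {0, 1, 2, 3, 4, 5, 7} → 7.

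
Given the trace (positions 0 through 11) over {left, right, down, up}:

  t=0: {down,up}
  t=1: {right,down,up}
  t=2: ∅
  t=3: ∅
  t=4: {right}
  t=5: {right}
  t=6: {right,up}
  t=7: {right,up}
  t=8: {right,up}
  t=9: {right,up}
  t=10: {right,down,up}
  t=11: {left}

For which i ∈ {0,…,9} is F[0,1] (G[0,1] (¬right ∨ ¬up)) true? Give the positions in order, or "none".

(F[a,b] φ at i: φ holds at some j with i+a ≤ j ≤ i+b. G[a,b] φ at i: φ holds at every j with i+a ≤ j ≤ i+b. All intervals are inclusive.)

1, 2, 3, 4

Evaluate at each i in [0,9]:
  i=0: ✗ (none in [0,1])
  i=1: ✓ (witness j=2)
  i=2: ✓ (witness j=2)
  i=3: ✓ (witness j=3)
  i=4: ✓ (witness j=4)
  i=5: ✗ (none in [5,6])
  i=6: ✗ (none in [6,7])
  i=7: ✗ (none in [7,8])
  i=8: ✗ (none in [8,9])
  i=9: ✗ (none in [9,10])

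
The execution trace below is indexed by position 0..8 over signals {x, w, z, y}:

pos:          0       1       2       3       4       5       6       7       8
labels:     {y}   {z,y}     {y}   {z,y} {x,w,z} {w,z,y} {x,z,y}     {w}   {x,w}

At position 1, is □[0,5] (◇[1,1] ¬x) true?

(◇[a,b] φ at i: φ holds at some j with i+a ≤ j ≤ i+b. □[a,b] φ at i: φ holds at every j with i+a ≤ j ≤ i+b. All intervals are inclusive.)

Check ◇[1,1] ¬x at every j in [1,6]:
  j=1: holds (witness at 2)
  j=2: holds (witness at 3)
  j=3: fails (none in [4,4])
  j=4: holds (witness at 5)
  j=5: fails (none in [6,6])
  j=6: holds (witness at 7)
Fails at j=3 → formula fails.

False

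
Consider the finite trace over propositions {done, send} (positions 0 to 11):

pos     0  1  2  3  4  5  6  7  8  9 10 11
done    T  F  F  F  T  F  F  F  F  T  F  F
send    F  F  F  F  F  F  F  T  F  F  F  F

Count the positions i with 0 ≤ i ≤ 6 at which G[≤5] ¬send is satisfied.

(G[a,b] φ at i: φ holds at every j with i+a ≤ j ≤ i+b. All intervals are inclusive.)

2

Evaluate at each i in [0,6]:
  i=0: ✓ (all of [0,5])
  i=1: ✓ (all of [1,6])
  i=2: ✗ (fails at j=7)
  i=3: ✗ (fails at j=7)
  i=4: ✗ (fails at j=7)
  i=5: ✗ (fails at j=7)
  i=6: ✗ (fails at j=7)
Positions where it holds: {0, 1} → 2.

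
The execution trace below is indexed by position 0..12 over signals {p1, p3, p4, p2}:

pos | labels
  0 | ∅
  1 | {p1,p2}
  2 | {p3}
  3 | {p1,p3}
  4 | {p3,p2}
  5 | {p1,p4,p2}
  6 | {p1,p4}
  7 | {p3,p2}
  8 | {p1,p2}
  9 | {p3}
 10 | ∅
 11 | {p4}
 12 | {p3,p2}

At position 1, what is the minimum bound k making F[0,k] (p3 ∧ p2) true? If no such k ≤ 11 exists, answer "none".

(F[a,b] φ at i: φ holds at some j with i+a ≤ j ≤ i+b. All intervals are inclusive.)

3

Scan j = 1,2,… for (p3 ∧ p2):
  j=1: fails
  j=2: fails
  j=3: fails
  j=4: holds
First hit at j=4, so smallest k = 4-1 = 3.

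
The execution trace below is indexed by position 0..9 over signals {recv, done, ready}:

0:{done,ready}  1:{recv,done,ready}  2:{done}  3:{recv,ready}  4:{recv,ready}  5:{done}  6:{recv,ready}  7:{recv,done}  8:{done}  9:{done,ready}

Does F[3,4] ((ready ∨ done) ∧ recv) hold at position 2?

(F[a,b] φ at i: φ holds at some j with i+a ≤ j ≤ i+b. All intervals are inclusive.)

Holds

Check ((ready ∨ done) ∧ recv) at each j in [5,6]:
  j=5: false
  j=6: true
Found at j=6 → formula holds.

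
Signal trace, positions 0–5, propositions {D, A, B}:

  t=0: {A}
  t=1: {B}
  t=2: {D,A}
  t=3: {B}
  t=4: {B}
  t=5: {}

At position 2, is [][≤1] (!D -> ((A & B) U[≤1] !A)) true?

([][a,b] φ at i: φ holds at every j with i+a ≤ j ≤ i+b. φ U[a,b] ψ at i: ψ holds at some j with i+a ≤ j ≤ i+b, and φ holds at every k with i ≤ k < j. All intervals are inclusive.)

Check (!D -> ((A & B) U[≤1] !A)) at every j in [2,3]:
  j=2: antecedent false → ✓
  j=3: antecedent true; consequent holds → ✓
All positions satisfy it → formula holds.

Yes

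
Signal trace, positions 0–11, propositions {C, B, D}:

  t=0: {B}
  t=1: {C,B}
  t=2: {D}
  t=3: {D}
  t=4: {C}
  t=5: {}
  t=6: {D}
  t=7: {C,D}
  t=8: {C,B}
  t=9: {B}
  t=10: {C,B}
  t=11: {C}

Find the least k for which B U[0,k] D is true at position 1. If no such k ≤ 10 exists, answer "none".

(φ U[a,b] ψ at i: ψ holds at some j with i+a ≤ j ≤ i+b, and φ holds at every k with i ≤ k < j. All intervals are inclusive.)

Need earliest j ≥ 1 with D, and B at every k in [1,j-1].
  j=1: rhs fails.
  j=2: rhs holds; lhs holds on [1,1]. k = 1.

1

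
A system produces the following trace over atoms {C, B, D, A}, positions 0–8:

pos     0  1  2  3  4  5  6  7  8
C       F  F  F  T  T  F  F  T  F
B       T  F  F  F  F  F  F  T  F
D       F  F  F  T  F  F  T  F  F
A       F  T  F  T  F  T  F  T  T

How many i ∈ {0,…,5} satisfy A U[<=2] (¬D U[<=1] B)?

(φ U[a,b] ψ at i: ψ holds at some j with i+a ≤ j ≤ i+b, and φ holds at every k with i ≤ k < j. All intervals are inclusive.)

Evaluate at each i in [0,5]:
  i=0: ✓ (rhs at j=0)
  i=1: ✗ (no rhs in [1,3])
  i=2: ✗ (no rhs in [2,4])
  i=3: ✗ (no rhs in [3,5])
  i=4: ✗ (no rhs in [4,6])
  i=5: ✗ (lhs fails at k=6 before rhs at j=7)
Positions where it holds: {0} → 1.

1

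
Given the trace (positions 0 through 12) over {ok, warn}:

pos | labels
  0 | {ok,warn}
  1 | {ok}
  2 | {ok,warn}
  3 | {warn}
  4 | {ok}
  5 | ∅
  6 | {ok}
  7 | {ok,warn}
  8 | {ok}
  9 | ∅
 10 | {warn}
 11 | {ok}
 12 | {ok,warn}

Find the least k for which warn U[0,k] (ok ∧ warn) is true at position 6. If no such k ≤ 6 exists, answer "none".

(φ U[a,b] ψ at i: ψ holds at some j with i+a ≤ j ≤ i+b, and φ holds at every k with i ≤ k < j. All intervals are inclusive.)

none

Need earliest j ≥ 6 with (ok ∧ warn), and warn at every k in [6,j-1].
  j=6: rhs fails.
  j=7: rhs holds but lhs fails at k=6.
  j=8: rhs fails.
  j=9: rhs fails.
  j=10: rhs fails.
  j=11: rhs fails.
  j=12: rhs holds but lhs fails at k=6.
No witness within the range → none.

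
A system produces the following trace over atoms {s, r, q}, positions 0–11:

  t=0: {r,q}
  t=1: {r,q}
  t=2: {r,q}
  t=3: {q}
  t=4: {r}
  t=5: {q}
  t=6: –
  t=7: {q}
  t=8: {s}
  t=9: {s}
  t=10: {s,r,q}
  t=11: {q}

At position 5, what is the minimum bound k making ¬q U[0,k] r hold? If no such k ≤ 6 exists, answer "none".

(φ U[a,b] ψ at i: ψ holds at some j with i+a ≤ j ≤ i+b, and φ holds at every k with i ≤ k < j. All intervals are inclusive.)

Need earliest j ≥ 5 with r, and ¬q at every k in [5,j-1].
  j=5: rhs fails.
  j=6: rhs fails.
  j=7: rhs fails.
  j=8: rhs fails.
  j=9: rhs fails.
  j=10: rhs holds but lhs fails at k=5.
  j=11: rhs fails.
No witness within the range → none.

none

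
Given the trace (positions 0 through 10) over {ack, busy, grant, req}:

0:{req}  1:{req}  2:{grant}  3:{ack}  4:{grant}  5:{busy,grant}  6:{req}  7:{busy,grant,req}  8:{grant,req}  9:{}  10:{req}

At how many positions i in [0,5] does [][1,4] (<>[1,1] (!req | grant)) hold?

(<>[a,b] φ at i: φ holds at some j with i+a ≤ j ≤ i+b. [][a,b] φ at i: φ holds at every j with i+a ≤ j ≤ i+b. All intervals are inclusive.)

Evaluate at each i in [0,5]:
  i=0: ✓ (all of [1,4])
  i=1: ✗ (fails at j=5)
  i=2: ✗ (fails at j=5)
  i=3: ✗ (fails at j=5)
  i=4: ✗ (fails at j=5)
  i=5: ✗ (fails at j=9)
Positions where it holds: {0} → 1.

1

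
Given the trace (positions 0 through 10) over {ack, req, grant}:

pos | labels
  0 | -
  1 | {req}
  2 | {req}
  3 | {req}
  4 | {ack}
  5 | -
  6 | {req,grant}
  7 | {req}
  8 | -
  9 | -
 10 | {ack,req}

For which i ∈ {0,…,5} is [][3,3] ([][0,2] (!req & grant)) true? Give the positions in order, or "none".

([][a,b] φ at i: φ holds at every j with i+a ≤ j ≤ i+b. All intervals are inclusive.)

Evaluate at each i in [0,5]:
  i=0: ✗ (fails at j=3)
  i=1: ✗ (fails at j=4)
  i=2: ✗ (fails at j=5)
  i=3: ✗ (fails at j=6)
  i=4: ✗ (fails at j=7)
  i=5: ✗ (fails at j=8)

none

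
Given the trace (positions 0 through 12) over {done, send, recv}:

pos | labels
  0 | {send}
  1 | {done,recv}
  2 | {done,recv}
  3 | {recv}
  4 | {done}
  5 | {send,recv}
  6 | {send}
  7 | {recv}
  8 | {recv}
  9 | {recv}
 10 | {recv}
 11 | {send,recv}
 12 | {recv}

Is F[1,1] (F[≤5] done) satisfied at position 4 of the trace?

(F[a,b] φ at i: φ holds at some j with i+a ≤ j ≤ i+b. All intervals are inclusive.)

Check F[≤5] done at each j in [5,5]:
  j=5: fails (none in [5,10])
No position in the window satisfies it → formula fails.

Does not hold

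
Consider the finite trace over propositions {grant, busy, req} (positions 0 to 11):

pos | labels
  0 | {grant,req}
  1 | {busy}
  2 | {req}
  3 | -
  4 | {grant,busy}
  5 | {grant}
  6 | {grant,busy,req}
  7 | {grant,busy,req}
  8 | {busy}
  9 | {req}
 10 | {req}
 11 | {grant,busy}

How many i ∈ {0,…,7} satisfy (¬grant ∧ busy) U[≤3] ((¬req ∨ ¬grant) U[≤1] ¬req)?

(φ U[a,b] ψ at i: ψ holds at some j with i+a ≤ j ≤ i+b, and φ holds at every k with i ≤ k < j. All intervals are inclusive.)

Evaluate at each i in [0,7]:
  i=0: ✗ (lhs fails at k=0 before rhs at j=1)
  i=1: ✓ (rhs at j=1)
  i=2: ✓ (rhs at j=2)
  i=3: ✓ (rhs at j=3)
  i=4: ✓ (rhs at j=4)
  i=5: ✓ (rhs at j=5)
  i=6: ✗ (lhs fails at k=6 before rhs at j=8)
  i=7: ✗ (lhs fails at k=7 before rhs at j=8)
Positions where it holds: {1, 2, 3, 4, 5} → 5.

5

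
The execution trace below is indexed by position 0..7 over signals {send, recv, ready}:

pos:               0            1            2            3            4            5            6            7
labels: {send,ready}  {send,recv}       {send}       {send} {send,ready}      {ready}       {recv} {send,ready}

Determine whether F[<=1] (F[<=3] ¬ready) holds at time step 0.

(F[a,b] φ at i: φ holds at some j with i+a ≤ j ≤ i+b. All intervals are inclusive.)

Check F[<=3] ¬ready at each j in [0,1]:
  j=0: holds (witness at 1)
  j=1: holds (witness at 1)
Found at j=0 → formula holds.

True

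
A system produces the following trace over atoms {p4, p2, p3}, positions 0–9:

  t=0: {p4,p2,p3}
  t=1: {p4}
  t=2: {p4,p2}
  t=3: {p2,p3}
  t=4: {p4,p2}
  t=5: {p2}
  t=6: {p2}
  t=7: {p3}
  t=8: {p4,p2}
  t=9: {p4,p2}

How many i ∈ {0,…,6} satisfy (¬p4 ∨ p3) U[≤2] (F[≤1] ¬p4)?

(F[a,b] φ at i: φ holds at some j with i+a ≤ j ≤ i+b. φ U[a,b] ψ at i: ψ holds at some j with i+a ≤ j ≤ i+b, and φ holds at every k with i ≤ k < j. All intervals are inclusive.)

Evaluate at each i in [0,6]:
  i=0: ✗ (lhs fails at k=1 before rhs at j=2)
  i=1: ✗ (lhs fails at k=1 before rhs at j=2)
  i=2: ✓ (rhs at j=2)
  i=3: ✓ (rhs at j=3)
  i=4: ✓ (rhs at j=4)
  i=5: ✓ (rhs at j=5)
  i=6: ✓ (rhs at j=6)
Positions where it holds: {2, 3, 4, 5, 6} → 5.

5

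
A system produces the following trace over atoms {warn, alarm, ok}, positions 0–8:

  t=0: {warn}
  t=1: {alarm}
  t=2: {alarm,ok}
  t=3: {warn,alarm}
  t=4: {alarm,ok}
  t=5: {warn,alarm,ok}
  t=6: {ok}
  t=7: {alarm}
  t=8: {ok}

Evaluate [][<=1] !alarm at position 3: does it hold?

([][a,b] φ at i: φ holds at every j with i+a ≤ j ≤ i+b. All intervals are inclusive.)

Does not hold

Check !alarm at every j in [3,4]:
  j=3: false
  j=4: false
Fails at j=3 → formula fails.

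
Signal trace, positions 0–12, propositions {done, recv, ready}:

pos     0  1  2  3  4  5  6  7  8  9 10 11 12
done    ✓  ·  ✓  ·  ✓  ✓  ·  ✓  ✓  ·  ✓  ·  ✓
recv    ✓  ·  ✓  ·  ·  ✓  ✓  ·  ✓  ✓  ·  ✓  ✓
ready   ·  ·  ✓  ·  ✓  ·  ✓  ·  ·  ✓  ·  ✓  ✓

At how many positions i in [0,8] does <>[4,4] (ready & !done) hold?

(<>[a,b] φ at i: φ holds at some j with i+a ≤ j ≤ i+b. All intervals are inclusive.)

Evaluate at each i in [0,8]:
  i=0: ✗ (none in [4,4])
  i=1: ✗ (none in [5,5])
  i=2: ✓ (witness j=6)
  i=3: ✗ (none in [7,7])
  i=4: ✗ (none in [8,8])
  i=5: ✓ (witness j=9)
  i=6: ✗ (none in [10,10])
  i=7: ✓ (witness j=11)
  i=8: ✗ (none in [12,12])
Positions where it holds: {2, 5, 7} → 3.

3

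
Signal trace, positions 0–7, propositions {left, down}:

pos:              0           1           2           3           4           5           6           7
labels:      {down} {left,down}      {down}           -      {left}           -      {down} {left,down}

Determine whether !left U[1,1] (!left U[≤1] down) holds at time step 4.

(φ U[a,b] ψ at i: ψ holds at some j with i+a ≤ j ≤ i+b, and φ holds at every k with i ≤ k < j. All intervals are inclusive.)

Need some j in [5,5] with (!left U[≤1] down), and !left at every k in [4,j-1].
  j=5: (!left U[≤1] down) holds, but !left fails at k=4 → not this j.
No j in the window works → until fails.

Does not hold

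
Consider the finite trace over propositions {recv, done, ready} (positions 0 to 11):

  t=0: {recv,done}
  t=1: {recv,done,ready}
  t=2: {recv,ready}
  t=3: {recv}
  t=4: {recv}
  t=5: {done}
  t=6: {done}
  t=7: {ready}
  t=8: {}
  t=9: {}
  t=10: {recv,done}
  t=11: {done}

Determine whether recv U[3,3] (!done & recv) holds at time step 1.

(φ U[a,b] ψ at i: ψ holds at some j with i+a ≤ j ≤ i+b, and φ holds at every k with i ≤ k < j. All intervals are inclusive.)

True

Need some j in [4,4] with (!done & recv), and recv at every k in [1,j-1].
  j=4: (!done & recv) holds; recv holds at every k in [1,3] → satisfied.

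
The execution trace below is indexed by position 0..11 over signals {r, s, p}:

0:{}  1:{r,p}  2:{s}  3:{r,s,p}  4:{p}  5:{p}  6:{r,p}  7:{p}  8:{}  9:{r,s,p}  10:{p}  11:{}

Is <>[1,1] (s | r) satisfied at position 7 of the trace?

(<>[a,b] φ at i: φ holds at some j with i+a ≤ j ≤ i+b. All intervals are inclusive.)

Check (s | r) at each j in [8,8]:
  j=8: false
No position in the window satisfies it → formula fails.

Does not hold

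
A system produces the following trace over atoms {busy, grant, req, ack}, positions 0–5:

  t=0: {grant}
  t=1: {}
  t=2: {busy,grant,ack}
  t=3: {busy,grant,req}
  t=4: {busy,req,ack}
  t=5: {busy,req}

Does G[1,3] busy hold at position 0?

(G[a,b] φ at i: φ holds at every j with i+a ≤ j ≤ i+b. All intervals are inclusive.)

False

Check busy at every j in [1,3]:
  j=1: false
  j=2: true
  j=3: true
Fails at j=1 → formula fails.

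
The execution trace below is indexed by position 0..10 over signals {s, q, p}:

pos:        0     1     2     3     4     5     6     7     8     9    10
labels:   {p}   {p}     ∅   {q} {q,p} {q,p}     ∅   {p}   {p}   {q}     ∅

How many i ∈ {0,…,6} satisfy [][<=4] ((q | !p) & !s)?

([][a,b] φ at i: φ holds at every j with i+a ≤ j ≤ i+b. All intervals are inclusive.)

1

Evaluate at each i in [0,6]:
  i=0: ✗ (fails at j=0)
  i=1: ✗ (fails at j=1)
  i=2: ✓ (all of [2,6])
  i=3: ✗ (fails at j=7)
  i=4: ✗ (fails at j=7)
  i=5: ✗ (fails at j=7)
  i=6: ✗ (fails at j=7)
Positions where it holds: {2} → 1.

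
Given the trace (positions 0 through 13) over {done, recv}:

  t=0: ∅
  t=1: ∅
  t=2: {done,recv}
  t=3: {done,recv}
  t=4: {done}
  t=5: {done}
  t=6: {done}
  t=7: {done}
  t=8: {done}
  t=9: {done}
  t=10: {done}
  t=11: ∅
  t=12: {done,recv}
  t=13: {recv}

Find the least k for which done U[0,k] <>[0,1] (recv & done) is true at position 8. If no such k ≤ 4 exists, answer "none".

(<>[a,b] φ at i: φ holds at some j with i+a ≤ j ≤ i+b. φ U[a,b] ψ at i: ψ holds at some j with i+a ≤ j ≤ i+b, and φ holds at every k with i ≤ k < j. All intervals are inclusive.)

Need earliest j ≥ 8 with <>[0,1] (recv & done), and done at every k in [8,j-1].
  j=8: rhs fails.
  j=9: rhs fails.
  j=10: rhs fails.
  j=11: rhs holds; lhs holds on [8,10]. k = 3.

3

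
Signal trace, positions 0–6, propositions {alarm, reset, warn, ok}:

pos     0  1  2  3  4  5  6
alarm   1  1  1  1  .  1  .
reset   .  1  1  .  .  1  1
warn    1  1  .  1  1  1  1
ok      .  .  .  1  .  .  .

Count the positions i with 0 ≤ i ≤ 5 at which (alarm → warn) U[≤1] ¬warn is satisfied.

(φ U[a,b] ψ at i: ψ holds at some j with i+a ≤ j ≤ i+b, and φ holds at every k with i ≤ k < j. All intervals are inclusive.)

Evaluate at each i in [0,5]:
  i=0: ✗ (no rhs in [0,1])
  i=1: ✓ (rhs at j=2; lhs holds on [1,1])
  i=2: ✓ (rhs at j=2)
  i=3: ✗ (no rhs in [3,4])
  i=4: ✗ (no rhs in [4,5])
  i=5: ✗ (no rhs in [5,6])
Positions where it holds: {1, 2} → 2.

2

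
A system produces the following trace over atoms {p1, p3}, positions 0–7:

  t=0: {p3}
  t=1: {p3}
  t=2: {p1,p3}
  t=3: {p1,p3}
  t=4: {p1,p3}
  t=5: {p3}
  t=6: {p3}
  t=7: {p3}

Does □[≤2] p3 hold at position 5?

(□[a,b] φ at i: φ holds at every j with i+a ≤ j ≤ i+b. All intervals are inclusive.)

Check p3 at every j in [5,7]:
  j=5: true
  j=6: true
  j=7: true
All positions satisfy it → formula holds.

Holds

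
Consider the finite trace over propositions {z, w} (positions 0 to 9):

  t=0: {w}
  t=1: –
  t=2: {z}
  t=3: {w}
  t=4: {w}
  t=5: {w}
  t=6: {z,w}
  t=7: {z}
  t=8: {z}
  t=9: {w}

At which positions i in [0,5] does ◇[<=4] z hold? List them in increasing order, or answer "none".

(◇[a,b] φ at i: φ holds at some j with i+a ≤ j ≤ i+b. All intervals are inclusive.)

Evaluate at each i in [0,5]:
  i=0: ✓ (witness j=2)
  i=1: ✓ (witness j=2)
  i=2: ✓ (witness j=2)
  i=3: ✓ (witness j=6)
  i=4: ✓ (witness j=6)
  i=5: ✓ (witness j=6)

0, 1, 2, 3, 4, 5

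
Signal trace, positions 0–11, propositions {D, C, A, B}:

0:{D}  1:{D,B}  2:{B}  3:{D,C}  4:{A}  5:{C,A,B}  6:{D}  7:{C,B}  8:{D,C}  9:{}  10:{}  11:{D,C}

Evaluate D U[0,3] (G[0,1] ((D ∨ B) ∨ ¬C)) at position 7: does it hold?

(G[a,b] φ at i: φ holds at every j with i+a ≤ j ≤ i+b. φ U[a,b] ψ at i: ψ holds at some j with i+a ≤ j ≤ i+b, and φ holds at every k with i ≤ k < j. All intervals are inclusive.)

True

Need some j in [7,10] with G[0,1] ((D ∨ B) ∨ ¬C), and D at every k in [7,j-1].
  j=7: G[0,1] ((D ∨ B) ∨ ¬C) holds; no prefix to check → satisfied.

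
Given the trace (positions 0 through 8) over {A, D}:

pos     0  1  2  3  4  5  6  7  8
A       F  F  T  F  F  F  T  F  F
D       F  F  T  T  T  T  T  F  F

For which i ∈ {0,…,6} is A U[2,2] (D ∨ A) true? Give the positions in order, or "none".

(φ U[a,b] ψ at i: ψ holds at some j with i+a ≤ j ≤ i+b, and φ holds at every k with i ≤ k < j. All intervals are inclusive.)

Evaluate at each i in [0,6]:
  i=0: ✗ (lhs fails at k=0 before rhs at j=2)
  i=1: ✗ (lhs fails at k=1 before rhs at j=3)
  i=2: ✗ (lhs fails at k=3 before rhs at j=4)
  i=3: ✗ (lhs fails at k=3 before rhs at j=5)
  i=4: ✗ (lhs fails at k=4 before rhs at j=6)
  i=5: ✗ (no rhs in [7,7])
  i=6: ✗ (no rhs in [8,8])

none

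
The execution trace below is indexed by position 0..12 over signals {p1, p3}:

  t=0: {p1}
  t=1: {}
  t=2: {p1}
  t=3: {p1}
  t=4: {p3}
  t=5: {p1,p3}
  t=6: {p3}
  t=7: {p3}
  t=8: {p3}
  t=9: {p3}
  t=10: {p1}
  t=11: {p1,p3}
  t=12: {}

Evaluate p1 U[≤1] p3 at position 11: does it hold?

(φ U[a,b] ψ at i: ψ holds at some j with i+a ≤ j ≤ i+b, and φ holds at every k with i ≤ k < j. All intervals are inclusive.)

Holds

Need some j in [11,12] with p3, and p1 at every k in [11,j-1].
  j=11: p3 holds; no prefix to check → satisfied.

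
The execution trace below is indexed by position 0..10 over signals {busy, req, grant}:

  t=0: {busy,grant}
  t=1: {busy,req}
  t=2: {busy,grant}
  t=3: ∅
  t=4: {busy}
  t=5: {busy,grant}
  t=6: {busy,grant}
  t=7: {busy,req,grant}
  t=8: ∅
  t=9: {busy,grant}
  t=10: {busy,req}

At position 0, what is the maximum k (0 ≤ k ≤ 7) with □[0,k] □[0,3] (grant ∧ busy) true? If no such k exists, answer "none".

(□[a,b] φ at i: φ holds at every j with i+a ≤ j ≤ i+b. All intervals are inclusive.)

□[0,3] (grant ∧ busy) must hold from j=0 onward; find where it first fails.
  j=0: fails → no k works.

none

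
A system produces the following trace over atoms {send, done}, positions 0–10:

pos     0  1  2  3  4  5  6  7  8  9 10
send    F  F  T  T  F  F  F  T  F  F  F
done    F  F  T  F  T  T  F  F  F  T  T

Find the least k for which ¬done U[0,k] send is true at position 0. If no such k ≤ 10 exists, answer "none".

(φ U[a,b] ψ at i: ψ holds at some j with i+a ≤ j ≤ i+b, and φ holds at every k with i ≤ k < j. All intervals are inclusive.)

Need earliest j ≥ 0 with send, and ¬done at every k in [0,j-1].
  j=0: rhs fails.
  j=1: rhs fails.
  j=2: rhs holds; lhs holds on [0,1]. k = 2.

2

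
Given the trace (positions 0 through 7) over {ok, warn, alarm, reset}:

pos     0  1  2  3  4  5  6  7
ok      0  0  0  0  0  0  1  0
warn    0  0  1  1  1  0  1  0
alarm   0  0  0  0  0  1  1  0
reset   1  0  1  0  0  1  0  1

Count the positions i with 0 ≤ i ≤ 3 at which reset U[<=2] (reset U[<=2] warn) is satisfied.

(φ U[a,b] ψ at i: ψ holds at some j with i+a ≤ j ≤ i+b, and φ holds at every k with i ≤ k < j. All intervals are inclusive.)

Evaluate at each i in [0,3]:
  i=0: ✗ (lhs fails at k=1 before rhs at j=2)
  i=1: ✗ (lhs fails at k=1 before rhs at j=2)
  i=2: ✓ (rhs at j=2)
  i=3: ✓ (rhs at j=3)
Positions where it holds: {2, 3} → 2.

2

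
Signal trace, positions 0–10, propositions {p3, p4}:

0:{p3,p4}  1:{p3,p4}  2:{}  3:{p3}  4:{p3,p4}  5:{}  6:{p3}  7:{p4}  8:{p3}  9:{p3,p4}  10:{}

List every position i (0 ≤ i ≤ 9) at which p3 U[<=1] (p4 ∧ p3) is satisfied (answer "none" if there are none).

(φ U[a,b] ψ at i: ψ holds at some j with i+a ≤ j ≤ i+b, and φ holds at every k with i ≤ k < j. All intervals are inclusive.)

0, 1, 3, 4, 8, 9

Evaluate at each i in [0,9]:
  i=0: ✓ (rhs at j=0)
  i=1: ✓ (rhs at j=1)
  i=2: ✗ (no rhs in [2,3])
  i=3: ✓ (rhs at j=4; lhs holds on [3,3])
  i=4: ✓ (rhs at j=4)
  i=5: ✗ (no rhs in [5,6])
  i=6: ✗ (no rhs in [6,7])
  i=7: ✗ (no rhs in [7,8])
  i=8: ✓ (rhs at j=9; lhs holds on [8,8])
  i=9: ✓ (rhs at j=9)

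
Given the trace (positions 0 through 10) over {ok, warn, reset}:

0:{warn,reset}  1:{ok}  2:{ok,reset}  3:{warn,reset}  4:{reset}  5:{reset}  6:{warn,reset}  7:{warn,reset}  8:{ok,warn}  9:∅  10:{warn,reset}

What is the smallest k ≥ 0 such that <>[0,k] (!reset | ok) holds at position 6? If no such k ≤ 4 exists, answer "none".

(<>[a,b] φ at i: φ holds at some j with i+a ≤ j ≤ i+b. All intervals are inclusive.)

Scan j = 6,7,… for (!reset | ok):
  j=6: fails
  j=7: fails
  j=8: holds
First hit at j=8, so smallest k = 8-6 = 2.

2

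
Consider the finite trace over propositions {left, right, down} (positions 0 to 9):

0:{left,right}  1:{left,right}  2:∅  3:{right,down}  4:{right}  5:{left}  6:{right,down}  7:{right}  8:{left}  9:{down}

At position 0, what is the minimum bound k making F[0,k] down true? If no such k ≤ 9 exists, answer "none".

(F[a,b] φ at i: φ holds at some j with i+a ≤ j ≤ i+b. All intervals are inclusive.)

Scan j = 0,1,… for down:
  j=0: fails
  j=1: fails
  j=2: fails
  j=3: holds
First hit at j=3, so smallest k = 3-0 = 3.

3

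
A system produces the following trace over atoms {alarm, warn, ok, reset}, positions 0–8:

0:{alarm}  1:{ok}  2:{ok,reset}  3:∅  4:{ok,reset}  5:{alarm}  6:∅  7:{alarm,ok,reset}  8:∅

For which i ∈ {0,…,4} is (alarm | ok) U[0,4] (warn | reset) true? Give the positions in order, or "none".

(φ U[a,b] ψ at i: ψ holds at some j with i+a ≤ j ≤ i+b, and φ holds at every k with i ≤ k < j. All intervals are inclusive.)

Evaluate at each i in [0,4]:
  i=0: ✓ (rhs at j=2; lhs holds on [0,1])
  i=1: ✓ (rhs at j=2; lhs holds on [1,1])
  i=2: ✓ (rhs at j=2)
  i=3: ✗ (lhs fails at k=3 before rhs at j=4)
  i=4: ✓ (rhs at j=4)

0, 1, 2, 4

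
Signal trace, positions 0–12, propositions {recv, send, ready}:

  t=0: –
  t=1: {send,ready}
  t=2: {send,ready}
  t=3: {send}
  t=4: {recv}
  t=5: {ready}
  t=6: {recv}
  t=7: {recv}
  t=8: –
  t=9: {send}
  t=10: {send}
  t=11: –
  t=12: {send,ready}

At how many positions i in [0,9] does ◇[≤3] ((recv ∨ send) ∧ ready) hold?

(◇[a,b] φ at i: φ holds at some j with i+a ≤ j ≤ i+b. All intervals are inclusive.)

Evaluate at each i in [0,9]:
  i=0: ✓ (witness j=1)
  i=1: ✓ (witness j=1)
  i=2: ✓ (witness j=2)
  i=3: ✗ (none in [3,6])
  i=4: ✗ (none in [4,7])
  i=5: ✗ (none in [5,8])
  i=6: ✗ (none in [6,9])
  i=7: ✗ (none in [7,10])
  i=8: ✗ (none in [8,11])
  i=9: ✓ (witness j=12)
Positions where it holds: {0, 1, 2, 9} → 4.

4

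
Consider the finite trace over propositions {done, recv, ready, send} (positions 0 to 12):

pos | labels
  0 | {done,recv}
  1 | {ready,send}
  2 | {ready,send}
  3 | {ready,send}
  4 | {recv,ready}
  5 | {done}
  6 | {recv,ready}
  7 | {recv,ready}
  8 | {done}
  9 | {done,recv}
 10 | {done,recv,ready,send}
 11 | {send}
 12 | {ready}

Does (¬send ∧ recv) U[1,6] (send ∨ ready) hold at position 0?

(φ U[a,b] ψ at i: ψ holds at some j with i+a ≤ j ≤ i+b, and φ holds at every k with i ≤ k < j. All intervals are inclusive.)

True

Need some j in [1,6] with (send ∨ ready), and (¬send ∧ recv) at every k in [0,j-1].
  j=1: (send ∨ ready) holds; (¬send ∧ recv) holds at every k in [0,0] → satisfied.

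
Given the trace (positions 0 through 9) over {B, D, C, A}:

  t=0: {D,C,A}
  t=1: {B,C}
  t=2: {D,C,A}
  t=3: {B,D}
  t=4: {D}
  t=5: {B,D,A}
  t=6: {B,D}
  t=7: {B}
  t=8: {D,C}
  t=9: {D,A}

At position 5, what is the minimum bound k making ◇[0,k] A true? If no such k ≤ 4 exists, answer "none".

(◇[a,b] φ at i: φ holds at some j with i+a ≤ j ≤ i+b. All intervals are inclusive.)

Scan j = 5,6,… for A:
  j=5: holds
First hit at j=5, so smallest k = 5-5 = 0.

0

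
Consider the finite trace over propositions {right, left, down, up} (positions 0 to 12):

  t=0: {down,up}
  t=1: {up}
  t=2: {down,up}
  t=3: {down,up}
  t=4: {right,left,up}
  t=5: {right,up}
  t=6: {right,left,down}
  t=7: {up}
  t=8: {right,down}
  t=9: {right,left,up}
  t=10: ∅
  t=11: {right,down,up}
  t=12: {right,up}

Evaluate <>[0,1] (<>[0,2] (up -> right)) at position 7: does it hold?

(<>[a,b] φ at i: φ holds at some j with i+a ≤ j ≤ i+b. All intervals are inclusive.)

True

Check <>[0,2] (up -> right) at each j in [7,8]:
  j=7: holds (witness at 8)
  j=8: holds (witness at 8)
Found at j=7 → formula holds.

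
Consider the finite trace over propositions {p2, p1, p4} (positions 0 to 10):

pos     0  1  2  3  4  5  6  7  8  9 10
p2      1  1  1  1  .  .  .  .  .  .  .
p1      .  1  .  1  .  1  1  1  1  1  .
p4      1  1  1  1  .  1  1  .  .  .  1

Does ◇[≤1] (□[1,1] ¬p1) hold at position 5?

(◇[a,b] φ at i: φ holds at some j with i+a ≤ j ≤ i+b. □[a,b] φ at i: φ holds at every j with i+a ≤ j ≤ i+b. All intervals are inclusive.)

No

Check □[1,1] ¬p1 at each j in [5,6]:
  j=5: fails at 6
  j=6: fails at 7
No position in the window satisfies it → formula fails.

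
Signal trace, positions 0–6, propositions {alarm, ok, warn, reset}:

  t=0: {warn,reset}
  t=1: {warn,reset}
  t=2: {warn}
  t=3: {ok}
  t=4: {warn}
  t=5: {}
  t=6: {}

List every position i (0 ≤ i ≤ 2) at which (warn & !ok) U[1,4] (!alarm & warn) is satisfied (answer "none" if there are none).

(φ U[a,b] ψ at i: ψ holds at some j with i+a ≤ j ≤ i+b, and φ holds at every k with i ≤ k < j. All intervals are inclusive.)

Evaluate at each i in [0,2]:
  i=0: ✓ (rhs at j=1; lhs holds on [0,0])
  i=1: ✓ (rhs at j=2; lhs holds on [1,1])
  i=2: ✗ (lhs fails at k=3 before rhs at j=4)

0, 1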